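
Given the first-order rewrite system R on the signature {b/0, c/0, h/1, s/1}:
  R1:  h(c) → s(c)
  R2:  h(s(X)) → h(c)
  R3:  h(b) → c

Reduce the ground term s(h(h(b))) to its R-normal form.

1. s(h(h(b)))  →  s(h(c))   [R3 at 1.1]
2. s(h(c))  →  s(s(c))   [R1 at 1]

s(s(c))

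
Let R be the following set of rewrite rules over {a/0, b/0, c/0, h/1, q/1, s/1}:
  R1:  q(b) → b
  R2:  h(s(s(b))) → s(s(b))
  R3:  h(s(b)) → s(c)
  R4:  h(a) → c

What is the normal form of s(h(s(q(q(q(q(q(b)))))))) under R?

1. s(h(s(q(q(q(q(q(b))))))))  →  s(h(s(q(q(q(q(b)))))))   [R1 at 1.1.1.1.1.1.1]
2. s(h(s(q(q(q(q(b)))))))  →  s(h(s(q(q(q(b))))))   [R1 at 1.1.1.1.1.1]
3. s(h(s(q(q(q(b))))))  →  s(h(s(q(q(b)))))   [R1 at 1.1.1.1.1]
4. s(h(s(q(q(b)))))  →  s(h(s(q(b))))   [R1 at 1.1.1.1]
5. s(h(s(q(b))))  →  s(h(s(b)))   [R1 at 1.1.1]
6. s(h(s(b)))  →  s(s(c))   [R3 at 1]

s(s(c))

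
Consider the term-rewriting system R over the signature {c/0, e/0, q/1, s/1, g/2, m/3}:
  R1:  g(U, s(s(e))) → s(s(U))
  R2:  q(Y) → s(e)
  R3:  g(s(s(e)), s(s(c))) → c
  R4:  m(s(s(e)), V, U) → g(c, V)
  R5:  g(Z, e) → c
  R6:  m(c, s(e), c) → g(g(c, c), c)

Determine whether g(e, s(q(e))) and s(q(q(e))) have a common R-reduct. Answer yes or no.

yes — NF(t₁) = s(s(e)), NF(t₂) = s(s(e))

Reduce t₁ = g(e, s(q(e))):
1. g(e, s(q(e)))  →  g(e, s(s(e)))   [R2 at 2.1]
2. g(e, s(s(e)))  →  s(s(e))   [R1 at ε]

Reduce t₂ = s(q(q(e))):
1. s(q(q(e)))  →  s(s(e))   [R2 at 1]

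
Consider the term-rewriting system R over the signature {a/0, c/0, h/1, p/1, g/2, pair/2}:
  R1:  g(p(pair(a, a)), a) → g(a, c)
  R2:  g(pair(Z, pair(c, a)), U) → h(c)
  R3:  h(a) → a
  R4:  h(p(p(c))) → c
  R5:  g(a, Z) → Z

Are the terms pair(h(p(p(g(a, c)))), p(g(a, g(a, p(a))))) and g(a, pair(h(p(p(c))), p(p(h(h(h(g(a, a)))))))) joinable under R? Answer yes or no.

Reduce t₁ = pair(h(p(p(g(a, c)))), p(g(a, g(a, p(a))))):
1. pair(h(p(p(g(a, c)))), p(g(a, g(a, p(a)))))  →  pair(h(p(p(c))), p(g(a, g(a, p(a)))))   [R5 at 1.1.1.1]
2. pair(h(p(p(c))), p(g(a, g(a, p(a)))))  →  pair(c, p(g(a, g(a, p(a)))))   [R4 at 1]
3. pair(c, p(g(a, g(a, p(a)))))  →  pair(c, p(g(a, p(a))))   [R5 at 2.1]
4. pair(c, p(g(a, p(a))))  →  pair(c, p(p(a)))   [R5 at 2.1]

Reduce t₂ = g(a, pair(h(p(p(c))), p(p(h(h(h(g(a, a)))))))):
1. g(a, pair(h(p(p(c))), p(p(h(h(h(g(a, a))))))))  →  pair(h(p(p(c))), p(p(h(h(h(g(a, a)))))))   [R5 at ε]
2. pair(h(p(p(c))), p(p(h(h(h(g(a, a)))))))  →  pair(c, p(p(h(h(h(g(a, a)))))))   [R4 at 1]
3. pair(c, p(p(h(h(h(g(a, a)))))))  →  pair(c, p(p(h(h(h(a))))))   [R5 at 2.1.1.1.1.1]
4. pair(c, p(p(h(h(h(a))))))  →  pair(c, p(p(h(h(a)))))   [R3 at 2.1.1.1.1]
5. pair(c, p(p(h(h(a)))))  →  pair(c, p(p(h(a))))   [R3 at 2.1.1.1]
6. pair(c, p(p(h(a))))  →  pair(c, p(p(a)))   [R3 at 2.1.1]

yes — NF(t₁) = pair(c, p(p(a))), NF(t₂) = pair(c, p(p(a)))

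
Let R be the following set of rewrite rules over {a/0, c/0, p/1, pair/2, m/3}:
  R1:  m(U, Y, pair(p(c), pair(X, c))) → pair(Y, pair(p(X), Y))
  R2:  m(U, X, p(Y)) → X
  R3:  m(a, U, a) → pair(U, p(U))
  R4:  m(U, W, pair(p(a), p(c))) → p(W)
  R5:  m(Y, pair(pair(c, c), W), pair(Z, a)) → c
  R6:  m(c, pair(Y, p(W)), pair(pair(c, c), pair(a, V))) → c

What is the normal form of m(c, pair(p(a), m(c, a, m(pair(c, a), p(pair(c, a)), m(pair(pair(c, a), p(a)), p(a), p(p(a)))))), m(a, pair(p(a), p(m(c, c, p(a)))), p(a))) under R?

p(pair(p(a), a))

1. m(c, pair(p(a), m(c, a, m(pair(c, a), p(pair(c, a)), m(pair(pair(c, a), p(a)), p(a), p(p(a)))))), m(a, pair(p(a), p(m(c, c, p(a)))), p(a)))  →  m(c, pair(p(a), m(c, a, m(pair(c, a), p(pair(c, a)), p(a)))), m(a, pair(p(a), p(m(c, c, p(a)))), p(a)))   [R2 at 2.2.3.3]
2. m(c, pair(p(a), m(c, a, m(pair(c, a), p(pair(c, a)), p(a)))), m(a, pair(p(a), p(m(c, c, p(a)))), p(a)))  →  m(c, pair(p(a), m(c, a, p(pair(c, a)))), m(a, pair(p(a), p(m(c, c, p(a)))), p(a)))   [R2 at 2.2.3]
3. m(c, pair(p(a), m(c, a, p(pair(c, a)))), m(a, pair(p(a), p(m(c, c, p(a)))), p(a)))  →  m(c, pair(p(a), a), m(a, pair(p(a), p(m(c, c, p(a)))), p(a)))   [R2 at 2.2]
4. m(c, pair(p(a), a), m(a, pair(p(a), p(m(c, c, p(a)))), p(a)))  →  m(c, pair(p(a), a), pair(p(a), p(m(c, c, p(a)))))   [R2 at 3]
5. m(c, pair(p(a), a), pair(p(a), p(m(c, c, p(a)))))  →  m(c, pair(p(a), a), pair(p(a), p(c)))   [R2 at 3.2.1]
6. m(c, pair(p(a), a), pair(p(a), p(c)))  →  p(pair(p(a), a))   [R4 at ε]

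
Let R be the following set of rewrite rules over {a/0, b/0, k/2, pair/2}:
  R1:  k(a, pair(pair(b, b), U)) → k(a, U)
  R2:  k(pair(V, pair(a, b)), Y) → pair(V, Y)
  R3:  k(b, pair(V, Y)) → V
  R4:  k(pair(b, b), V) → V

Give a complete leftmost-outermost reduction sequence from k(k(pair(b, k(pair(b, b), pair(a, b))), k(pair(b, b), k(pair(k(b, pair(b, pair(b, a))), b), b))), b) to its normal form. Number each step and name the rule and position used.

1. k(k(pair(b, k(pair(b, b), pair(a, b))), k(pair(b, b), k(pair(k(b, pair(b, pair(b, a))), b), b))), b)  →  k(k(pair(b, pair(a, b)), k(pair(b, b), k(pair(k(b, pair(b, pair(b, a))), b), b))), b)   [R4 at 1.1.2]
2. k(k(pair(b, pair(a, b)), k(pair(b, b), k(pair(k(b, pair(b, pair(b, a))), b), b))), b)  →  k(pair(b, k(pair(b, b), k(pair(k(b, pair(b, pair(b, a))), b), b))), b)   [R2 at 1]
3. k(pair(b, k(pair(b, b), k(pair(k(b, pair(b, pair(b, a))), b), b))), b)  →  k(pair(b, k(pair(k(b, pair(b, pair(b, a))), b), b)), b)   [R4 at 1.2]
4. k(pair(b, k(pair(k(b, pair(b, pair(b, a))), b), b)), b)  →  k(pair(b, k(pair(b, b), b)), b)   [R3 at 1.2.1.1]
5. k(pair(b, k(pair(b, b), b)), b)  →  k(pair(b, b), b)   [R4 at 1.2]
6. k(pair(b, b), b)  →  b   [R4 at ε]

b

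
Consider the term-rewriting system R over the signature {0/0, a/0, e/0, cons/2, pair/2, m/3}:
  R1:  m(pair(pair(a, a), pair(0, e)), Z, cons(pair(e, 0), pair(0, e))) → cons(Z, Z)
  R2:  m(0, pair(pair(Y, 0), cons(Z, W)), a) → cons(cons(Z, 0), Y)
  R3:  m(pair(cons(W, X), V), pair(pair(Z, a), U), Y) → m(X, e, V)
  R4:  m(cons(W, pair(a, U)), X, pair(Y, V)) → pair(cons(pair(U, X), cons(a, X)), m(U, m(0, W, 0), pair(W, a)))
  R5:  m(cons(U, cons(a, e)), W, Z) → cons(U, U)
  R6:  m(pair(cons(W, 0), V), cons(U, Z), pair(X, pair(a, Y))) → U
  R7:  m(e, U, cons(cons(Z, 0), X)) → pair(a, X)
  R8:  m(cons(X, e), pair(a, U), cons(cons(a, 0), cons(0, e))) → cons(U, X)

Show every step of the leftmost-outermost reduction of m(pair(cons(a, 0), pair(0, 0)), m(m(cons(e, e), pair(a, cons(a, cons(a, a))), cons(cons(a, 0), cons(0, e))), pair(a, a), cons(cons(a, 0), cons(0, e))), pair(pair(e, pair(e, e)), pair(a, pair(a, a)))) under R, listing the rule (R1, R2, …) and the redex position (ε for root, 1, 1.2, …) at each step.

a

1. m(pair(cons(a, 0), pair(0, 0)), m(m(cons(e, e), pair(a, cons(a, cons(a, a))), cons(cons(a, 0), cons(0, e))), pair(a, a), cons(cons(a, 0), cons(0, e))), pair(pair(e, pair(e, e)), pair(a, pair(a, a))))  →  m(pair(cons(a, 0), pair(0, 0)), m(cons(cons(a, cons(a, a)), e), pair(a, a), cons(cons(a, 0), cons(0, e))), pair(pair(e, pair(e, e)), pair(a, pair(a, a))))   [R8 at 2.1]
2. m(pair(cons(a, 0), pair(0, 0)), m(cons(cons(a, cons(a, a)), e), pair(a, a), cons(cons(a, 0), cons(0, e))), pair(pair(e, pair(e, e)), pair(a, pair(a, a))))  →  m(pair(cons(a, 0), pair(0, 0)), cons(a, cons(a, cons(a, a))), pair(pair(e, pair(e, e)), pair(a, pair(a, a))))   [R8 at 2]
3. m(pair(cons(a, 0), pair(0, 0)), cons(a, cons(a, cons(a, a))), pair(pair(e, pair(e, e)), pair(a, pair(a, a))))  →  a   [R6 at ε]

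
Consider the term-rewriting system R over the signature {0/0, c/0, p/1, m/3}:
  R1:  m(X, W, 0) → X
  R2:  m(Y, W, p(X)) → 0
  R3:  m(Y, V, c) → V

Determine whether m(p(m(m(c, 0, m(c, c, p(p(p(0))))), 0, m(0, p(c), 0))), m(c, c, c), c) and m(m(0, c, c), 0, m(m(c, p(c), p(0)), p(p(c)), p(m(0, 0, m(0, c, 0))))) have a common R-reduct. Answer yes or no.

Reduce t₁ = m(p(m(m(c, 0, m(c, c, p(p(p(0))))), 0, m(0, p(c), 0))), m(c, c, c), c):
1. m(p(m(m(c, 0, m(c, c, p(p(p(0))))), 0, m(0, p(c), 0))), m(c, c, c), c)  →  m(c, c, c)   [R3 at ε]
2. m(c, c, c)  →  c   [R3 at ε]

Reduce t₂ = m(m(0, c, c), 0, m(m(c, p(c), p(0)), p(p(c)), p(m(0, 0, m(0, c, 0))))):
1. m(m(0, c, c), 0, m(m(c, p(c), p(0)), p(p(c)), p(m(0, 0, m(0, c, 0)))))  →  m(c, 0, m(m(c, p(c), p(0)), p(p(c)), p(m(0, 0, m(0, c, 0)))))   [R3 at 1]
2. m(c, 0, m(m(c, p(c), p(0)), p(p(c)), p(m(0, 0, m(0, c, 0)))))  →  m(c, 0, 0)   [R2 at 3]
3. m(c, 0, 0)  →  c   [R1 at ε]

yes — NF(t₁) = c, NF(t₂) = c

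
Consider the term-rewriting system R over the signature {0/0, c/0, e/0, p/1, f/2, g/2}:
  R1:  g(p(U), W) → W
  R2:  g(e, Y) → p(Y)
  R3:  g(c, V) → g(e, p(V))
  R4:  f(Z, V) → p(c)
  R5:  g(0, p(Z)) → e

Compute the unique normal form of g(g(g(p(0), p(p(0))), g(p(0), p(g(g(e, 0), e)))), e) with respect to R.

1. g(g(g(p(0), p(p(0))), g(p(0), p(g(g(e, 0), e)))), e)  →  g(g(p(p(0)), g(p(0), p(g(g(e, 0), e)))), e)   [R1 at 1.1]
2. g(g(p(p(0)), g(p(0), p(g(g(e, 0), e)))), e)  →  g(g(p(0), p(g(g(e, 0), e))), e)   [R1 at 1]
3. g(g(p(0), p(g(g(e, 0), e))), e)  →  g(p(g(g(e, 0), e)), e)   [R1 at 1]
4. g(p(g(g(e, 0), e)), e)  →  e   [R1 at ε]

e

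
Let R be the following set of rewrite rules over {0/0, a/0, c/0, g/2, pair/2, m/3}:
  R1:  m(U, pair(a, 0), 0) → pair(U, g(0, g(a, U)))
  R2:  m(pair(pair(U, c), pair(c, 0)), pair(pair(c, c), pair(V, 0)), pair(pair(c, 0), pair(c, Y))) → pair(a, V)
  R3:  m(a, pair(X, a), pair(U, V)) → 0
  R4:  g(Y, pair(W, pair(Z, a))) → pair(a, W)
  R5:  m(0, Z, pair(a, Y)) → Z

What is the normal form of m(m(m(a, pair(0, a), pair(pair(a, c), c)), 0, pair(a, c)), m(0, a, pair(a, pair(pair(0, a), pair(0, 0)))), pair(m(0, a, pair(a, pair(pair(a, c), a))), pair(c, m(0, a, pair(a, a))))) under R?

a

1. m(m(m(a, pair(0, a), pair(pair(a, c), c)), 0, pair(a, c)), m(0, a, pair(a, pair(pair(0, a), pair(0, 0)))), pair(m(0, a, pair(a, pair(pair(a, c), a))), pair(c, m(0, a, pair(a, a)))))  →  m(m(0, 0, pair(a, c)), m(0, a, pair(a, pair(pair(0, a), pair(0, 0)))), pair(m(0, a, pair(a, pair(pair(a, c), a))), pair(c, m(0, a, pair(a, a)))))   [R3 at 1.1]
2. m(m(0, 0, pair(a, c)), m(0, a, pair(a, pair(pair(0, a), pair(0, 0)))), pair(m(0, a, pair(a, pair(pair(a, c), a))), pair(c, m(0, a, pair(a, a)))))  →  m(0, m(0, a, pair(a, pair(pair(0, a), pair(0, 0)))), pair(m(0, a, pair(a, pair(pair(a, c), a))), pair(c, m(0, a, pair(a, a)))))   [R5 at 1]
3. m(0, m(0, a, pair(a, pair(pair(0, a), pair(0, 0)))), pair(m(0, a, pair(a, pair(pair(a, c), a))), pair(c, m(0, a, pair(a, a)))))  →  m(0, a, pair(m(0, a, pair(a, pair(pair(a, c), a))), pair(c, m(0, a, pair(a, a)))))   [R5 at 2]
4. m(0, a, pair(m(0, a, pair(a, pair(pair(a, c), a))), pair(c, m(0, a, pair(a, a)))))  →  m(0, a, pair(a, pair(c, m(0, a, pair(a, a)))))   [R5 at 3.1]
5. m(0, a, pair(a, pair(c, m(0, a, pair(a, a)))))  →  a   [R5 at ε]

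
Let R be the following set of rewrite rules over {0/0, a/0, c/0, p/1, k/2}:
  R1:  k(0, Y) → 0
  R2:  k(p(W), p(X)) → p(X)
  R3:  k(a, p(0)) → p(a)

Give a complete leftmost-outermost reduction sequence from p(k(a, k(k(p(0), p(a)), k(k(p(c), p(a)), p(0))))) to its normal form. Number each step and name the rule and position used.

p(p(a))

1. p(k(a, k(k(p(0), p(a)), k(k(p(c), p(a)), p(0)))))  →  p(k(a, k(p(a), k(k(p(c), p(a)), p(0)))))   [R2 at 1.2.1]
2. p(k(a, k(p(a), k(k(p(c), p(a)), p(0)))))  →  p(k(a, k(p(a), k(p(a), p(0)))))   [R2 at 1.2.2.1]
3. p(k(a, k(p(a), k(p(a), p(0)))))  →  p(k(a, k(p(a), p(0))))   [R2 at 1.2.2]
4. p(k(a, k(p(a), p(0))))  →  p(k(a, p(0)))   [R2 at 1.2]
5. p(k(a, p(0)))  →  p(p(a))   [R3 at 1]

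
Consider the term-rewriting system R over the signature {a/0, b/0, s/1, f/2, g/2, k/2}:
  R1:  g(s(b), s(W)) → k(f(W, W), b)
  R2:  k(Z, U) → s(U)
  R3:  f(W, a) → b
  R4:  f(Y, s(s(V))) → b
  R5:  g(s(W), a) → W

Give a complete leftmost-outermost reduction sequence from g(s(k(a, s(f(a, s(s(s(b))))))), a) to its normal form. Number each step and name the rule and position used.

s(s(b))

1. g(s(k(a, s(f(a, s(s(s(b))))))), a)  →  k(a, s(f(a, s(s(s(b))))))   [R5 at ε]
2. k(a, s(f(a, s(s(s(b))))))  →  s(s(f(a, s(s(s(b))))))   [R2 at ε]
3. s(s(f(a, s(s(s(b))))))  →  s(s(b))   [R4 at 1.1]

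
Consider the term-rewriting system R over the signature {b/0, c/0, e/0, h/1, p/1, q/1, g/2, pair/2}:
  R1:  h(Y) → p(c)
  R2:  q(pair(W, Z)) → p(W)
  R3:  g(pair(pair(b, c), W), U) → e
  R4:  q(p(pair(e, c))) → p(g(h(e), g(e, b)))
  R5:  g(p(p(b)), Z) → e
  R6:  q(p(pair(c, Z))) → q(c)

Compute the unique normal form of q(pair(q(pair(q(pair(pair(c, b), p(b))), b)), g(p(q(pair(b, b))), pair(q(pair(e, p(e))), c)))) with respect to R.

p(p(p(pair(c, b))))

1. q(pair(q(pair(q(pair(pair(c, b), p(b))), b)), g(p(q(pair(b, b))), pair(q(pair(e, p(e))), c))))  →  p(q(pair(q(pair(pair(c, b), p(b))), b)))   [R2 at ε]
2. p(q(pair(q(pair(pair(c, b), p(b))), b)))  →  p(p(q(pair(pair(c, b), p(b)))))   [R2 at 1]
3. p(p(q(pair(pair(c, b), p(b)))))  →  p(p(p(pair(c, b))))   [R2 at 1.1]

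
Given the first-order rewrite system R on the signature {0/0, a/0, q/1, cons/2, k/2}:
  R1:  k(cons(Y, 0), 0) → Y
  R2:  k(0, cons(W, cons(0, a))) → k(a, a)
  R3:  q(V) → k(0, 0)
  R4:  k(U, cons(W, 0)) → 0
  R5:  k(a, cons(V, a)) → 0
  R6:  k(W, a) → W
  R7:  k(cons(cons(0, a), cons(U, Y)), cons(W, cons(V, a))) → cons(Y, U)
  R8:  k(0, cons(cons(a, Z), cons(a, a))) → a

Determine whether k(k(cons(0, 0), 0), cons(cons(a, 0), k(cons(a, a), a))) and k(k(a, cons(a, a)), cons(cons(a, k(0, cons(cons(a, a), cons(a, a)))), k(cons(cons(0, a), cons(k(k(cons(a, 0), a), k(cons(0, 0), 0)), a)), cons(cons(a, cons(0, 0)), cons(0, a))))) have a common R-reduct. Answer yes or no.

yes — NF(t₁) = a, NF(t₂) = a

Reduce t₁ = k(k(cons(0, 0), 0), cons(cons(a, 0), k(cons(a, a), a))):
1. k(k(cons(0, 0), 0), cons(cons(a, 0), k(cons(a, a), a)))  →  k(0, cons(cons(a, 0), k(cons(a, a), a)))   [R1 at 1]
2. k(0, cons(cons(a, 0), k(cons(a, a), a)))  →  k(0, cons(cons(a, 0), cons(a, a)))   [R6 at 2.2]
3. k(0, cons(cons(a, 0), cons(a, a)))  →  a   [R8 at ε]

Reduce t₂ = k(k(a, cons(a, a)), cons(cons(a, k(0, cons(cons(a, a), cons(a, a)))), k(cons(cons(0, a), cons(k(k(cons(a, 0), a), k(cons(0, 0), 0)), a)), cons(cons(a, cons(0, 0)), cons(0, a))))):
1. k(k(a, cons(a, a)), cons(cons(a, k(0, cons(cons(a, a), cons(a, a)))), k(cons(cons(0, a), cons(k(k(cons(a, 0), a), k(cons(0, 0), 0)), a)), cons(cons(a, cons(0, 0)), cons(0, a)))))  →  k(0, cons(cons(a, k(0, cons(cons(a, a), cons(a, a)))), k(cons(cons(0, a), cons(k(k(cons(a, 0), a), k(cons(0, 0), 0)), a)), cons(cons(a, cons(0, 0)), cons(0, a)))))   [R5 at 1]
2. k(0, cons(cons(a, k(0, cons(cons(a, a), cons(a, a)))), k(cons(cons(0, a), cons(k(k(cons(a, 0), a), k(cons(0, 0), 0)), a)), cons(cons(a, cons(0, 0)), cons(0, a)))))  →  k(0, cons(cons(a, a), k(cons(cons(0, a), cons(k(k(cons(a, 0), a), k(cons(0, 0), 0)), a)), cons(cons(a, cons(0, 0)), cons(0, a)))))   [R8 at 2.1.2]
3. k(0, cons(cons(a, a), k(cons(cons(0, a), cons(k(k(cons(a, 0), a), k(cons(0, 0), 0)), a)), cons(cons(a, cons(0, 0)), cons(0, a)))))  →  k(0, cons(cons(a, a), cons(a, k(k(cons(a, 0), a), k(cons(0, 0), 0)))))   [R7 at 2.2]
4. k(0, cons(cons(a, a), cons(a, k(k(cons(a, 0), a), k(cons(0, 0), 0)))))  →  k(0, cons(cons(a, a), cons(a, k(cons(a, 0), k(cons(0, 0), 0)))))   [R6 at 2.2.2.1]
5. k(0, cons(cons(a, a), cons(a, k(cons(a, 0), k(cons(0, 0), 0)))))  →  k(0, cons(cons(a, a), cons(a, k(cons(a, 0), 0))))   [R1 at 2.2.2.2]
6. k(0, cons(cons(a, a), cons(a, k(cons(a, 0), 0))))  →  k(0, cons(cons(a, a), cons(a, a)))   [R1 at 2.2.2]
7. k(0, cons(cons(a, a), cons(a, a)))  →  a   [R8 at ε]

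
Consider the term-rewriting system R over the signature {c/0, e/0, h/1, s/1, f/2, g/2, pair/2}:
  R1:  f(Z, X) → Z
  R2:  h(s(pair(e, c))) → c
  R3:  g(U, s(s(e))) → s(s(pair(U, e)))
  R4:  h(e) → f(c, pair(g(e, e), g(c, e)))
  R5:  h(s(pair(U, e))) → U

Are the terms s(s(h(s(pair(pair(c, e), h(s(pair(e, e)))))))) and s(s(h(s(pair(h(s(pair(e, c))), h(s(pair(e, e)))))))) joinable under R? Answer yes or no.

no — NF(t₁) = s(s(pair(c, e))), NF(t₂) = s(s(c))

Reduce t₁ = s(s(h(s(pair(pair(c, e), h(s(pair(e, e)))))))):
1. s(s(h(s(pair(pair(c, e), h(s(pair(e, e))))))))  →  s(s(h(s(pair(pair(c, e), e)))))   [R5 at 1.1.1.1.2]
2. s(s(h(s(pair(pair(c, e), e)))))  →  s(s(pair(c, e)))   [R5 at 1.1]

Reduce t₂ = s(s(h(s(pair(h(s(pair(e, c))), h(s(pair(e, e)))))))):
1. s(s(h(s(pair(h(s(pair(e, c))), h(s(pair(e, e))))))))  →  s(s(h(s(pair(c, h(s(pair(e, e))))))))   [R2 at 1.1.1.1.1]
2. s(s(h(s(pair(c, h(s(pair(e, e))))))))  →  s(s(h(s(pair(c, e)))))   [R5 at 1.1.1.1.2]
3. s(s(h(s(pair(c, e)))))  →  s(s(c))   [R5 at 1.1]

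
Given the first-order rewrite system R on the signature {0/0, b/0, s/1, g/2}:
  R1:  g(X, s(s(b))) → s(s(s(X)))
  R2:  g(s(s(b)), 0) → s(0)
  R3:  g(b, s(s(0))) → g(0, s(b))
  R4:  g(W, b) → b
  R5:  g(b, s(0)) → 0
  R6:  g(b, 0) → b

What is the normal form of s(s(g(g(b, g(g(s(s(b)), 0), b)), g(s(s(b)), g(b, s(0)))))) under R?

1. s(s(g(g(b, g(g(s(s(b)), 0), b)), g(s(s(b)), g(b, s(0))))))  →  s(s(g(g(b, b), g(s(s(b)), g(b, s(0))))))   [R4 at 1.1.1.2]
2. s(s(g(g(b, b), g(s(s(b)), g(b, s(0))))))  →  s(s(g(b, g(s(s(b)), g(b, s(0))))))   [R4 at 1.1.1]
3. s(s(g(b, g(s(s(b)), g(b, s(0))))))  →  s(s(g(b, g(s(s(b)), 0))))   [R5 at 1.1.2.2]
4. s(s(g(b, g(s(s(b)), 0))))  →  s(s(g(b, s(0))))   [R2 at 1.1.2]
5. s(s(g(b, s(0))))  →  s(s(0))   [R5 at 1.1]

s(s(0))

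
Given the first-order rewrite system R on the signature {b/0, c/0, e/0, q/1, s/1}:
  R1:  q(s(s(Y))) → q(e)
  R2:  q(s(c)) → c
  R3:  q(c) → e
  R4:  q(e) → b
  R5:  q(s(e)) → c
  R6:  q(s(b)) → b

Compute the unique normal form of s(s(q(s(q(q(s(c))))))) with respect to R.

1. s(s(q(s(q(q(s(c)))))))  →  s(s(q(s(q(c)))))   [R2 at 1.1.1.1.1]
2. s(s(q(s(q(c)))))  →  s(s(q(s(e))))   [R3 at 1.1.1.1]
3. s(s(q(s(e))))  →  s(s(c))   [R5 at 1.1]

s(s(c))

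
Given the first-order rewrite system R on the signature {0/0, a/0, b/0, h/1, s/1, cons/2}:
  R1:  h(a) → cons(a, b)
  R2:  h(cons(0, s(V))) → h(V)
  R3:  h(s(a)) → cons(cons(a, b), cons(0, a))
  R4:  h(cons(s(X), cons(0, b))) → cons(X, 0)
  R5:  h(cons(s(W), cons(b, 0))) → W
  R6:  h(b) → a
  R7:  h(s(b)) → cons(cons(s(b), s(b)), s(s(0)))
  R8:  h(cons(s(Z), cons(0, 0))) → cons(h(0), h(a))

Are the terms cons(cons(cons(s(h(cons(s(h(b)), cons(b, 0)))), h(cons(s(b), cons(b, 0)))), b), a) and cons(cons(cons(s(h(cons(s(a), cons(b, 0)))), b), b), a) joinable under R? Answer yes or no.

Reduce t₁ = cons(cons(cons(s(h(cons(s(h(b)), cons(b, 0)))), h(cons(s(b), cons(b, 0)))), b), a):
1. cons(cons(cons(s(h(cons(s(h(b)), cons(b, 0)))), h(cons(s(b), cons(b, 0)))), b), a)  →  cons(cons(cons(s(h(b)), h(cons(s(b), cons(b, 0)))), b), a)   [R5 at 1.1.1.1]
2. cons(cons(cons(s(h(b)), h(cons(s(b), cons(b, 0)))), b), a)  →  cons(cons(cons(s(a), h(cons(s(b), cons(b, 0)))), b), a)   [R6 at 1.1.1.1]
3. cons(cons(cons(s(a), h(cons(s(b), cons(b, 0)))), b), a)  →  cons(cons(cons(s(a), b), b), a)   [R5 at 1.1.2]

Reduce t₂ = cons(cons(cons(s(h(cons(s(a), cons(b, 0)))), b), b), a):
1. cons(cons(cons(s(h(cons(s(a), cons(b, 0)))), b), b), a)  →  cons(cons(cons(s(a), b), b), a)   [R5 at 1.1.1.1]

yes — NF(t₁) = cons(cons(cons(s(a), b), b), a), NF(t₂) = cons(cons(cons(s(a), b), b), a)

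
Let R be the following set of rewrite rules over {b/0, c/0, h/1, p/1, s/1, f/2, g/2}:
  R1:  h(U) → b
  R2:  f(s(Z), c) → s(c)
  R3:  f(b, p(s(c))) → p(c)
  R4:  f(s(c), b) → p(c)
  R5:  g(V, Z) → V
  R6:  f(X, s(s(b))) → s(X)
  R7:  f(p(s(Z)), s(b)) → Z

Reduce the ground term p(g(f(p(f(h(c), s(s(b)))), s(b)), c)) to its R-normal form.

p(b)

1. p(g(f(p(f(h(c), s(s(b)))), s(b)), c))  →  p(f(p(f(h(c), s(s(b)))), s(b)))   [R5 at 1]
2. p(f(p(f(h(c), s(s(b)))), s(b)))  →  p(f(p(s(h(c))), s(b)))   [R6 at 1.1.1]
3. p(f(p(s(h(c))), s(b)))  →  p(h(c))   [R7 at 1]
4. p(h(c))  →  p(b)   [R1 at 1]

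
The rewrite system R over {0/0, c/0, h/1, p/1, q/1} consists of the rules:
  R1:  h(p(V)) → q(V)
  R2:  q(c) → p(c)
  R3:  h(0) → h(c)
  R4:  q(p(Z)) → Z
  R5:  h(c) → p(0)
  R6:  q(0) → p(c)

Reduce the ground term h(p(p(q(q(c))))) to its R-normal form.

1. h(p(p(q(q(c)))))  →  q(p(q(q(c))))   [R1 at ε]
2. q(p(q(q(c))))  →  q(q(c))   [R4 at ε]
3. q(q(c))  →  q(p(c))   [R2 at 1]
4. q(p(c))  →  c   [R4 at ε]

c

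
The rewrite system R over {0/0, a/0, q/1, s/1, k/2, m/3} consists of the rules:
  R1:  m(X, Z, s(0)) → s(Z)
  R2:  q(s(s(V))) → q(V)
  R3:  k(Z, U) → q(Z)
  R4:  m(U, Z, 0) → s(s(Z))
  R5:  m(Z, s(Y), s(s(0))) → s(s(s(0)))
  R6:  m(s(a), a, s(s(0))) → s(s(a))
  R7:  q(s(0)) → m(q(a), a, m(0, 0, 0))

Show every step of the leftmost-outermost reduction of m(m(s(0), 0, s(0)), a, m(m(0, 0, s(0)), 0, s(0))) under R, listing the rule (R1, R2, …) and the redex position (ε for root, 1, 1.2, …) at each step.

1. m(m(s(0), 0, s(0)), a, m(m(0, 0, s(0)), 0, s(0)))  →  m(s(0), a, m(m(0, 0, s(0)), 0, s(0)))   [R1 at 1]
2. m(s(0), a, m(m(0, 0, s(0)), 0, s(0)))  →  m(s(0), a, s(0))   [R1 at 3]
3. m(s(0), a, s(0))  →  s(a)   [R1 at ε]

s(a)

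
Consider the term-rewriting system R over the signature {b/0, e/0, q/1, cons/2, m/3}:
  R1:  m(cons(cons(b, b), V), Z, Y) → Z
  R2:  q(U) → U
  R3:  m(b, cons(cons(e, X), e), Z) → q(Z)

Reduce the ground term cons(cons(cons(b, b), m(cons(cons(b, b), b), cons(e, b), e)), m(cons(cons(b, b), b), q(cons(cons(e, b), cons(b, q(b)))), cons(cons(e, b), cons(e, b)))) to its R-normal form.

cons(cons(cons(b, b), cons(e, b)), cons(cons(e, b), cons(b, b)))

1. cons(cons(cons(b, b), m(cons(cons(b, b), b), cons(e, b), e)), m(cons(cons(b, b), b), q(cons(cons(e, b), cons(b, q(b)))), cons(cons(e, b), cons(e, b))))  →  cons(cons(cons(b, b), cons(e, b)), m(cons(cons(b, b), b), q(cons(cons(e, b), cons(b, q(b)))), cons(cons(e, b), cons(e, b))))   [R1 at 1.2]
2. cons(cons(cons(b, b), cons(e, b)), m(cons(cons(b, b), b), q(cons(cons(e, b), cons(b, q(b)))), cons(cons(e, b), cons(e, b))))  →  cons(cons(cons(b, b), cons(e, b)), q(cons(cons(e, b), cons(b, q(b)))))   [R1 at 2]
3. cons(cons(cons(b, b), cons(e, b)), q(cons(cons(e, b), cons(b, q(b)))))  →  cons(cons(cons(b, b), cons(e, b)), cons(cons(e, b), cons(b, q(b))))   [R2 at 2]
4. cons(cons(cons(b, b), cons(e, b)), cons(cons(e, b), cons(b, q(b))))  →  cons(cons(cons(b, b), cons(e, b)), cons(cons(e, b), cons(b, b)))   [R2 at 2.2.2]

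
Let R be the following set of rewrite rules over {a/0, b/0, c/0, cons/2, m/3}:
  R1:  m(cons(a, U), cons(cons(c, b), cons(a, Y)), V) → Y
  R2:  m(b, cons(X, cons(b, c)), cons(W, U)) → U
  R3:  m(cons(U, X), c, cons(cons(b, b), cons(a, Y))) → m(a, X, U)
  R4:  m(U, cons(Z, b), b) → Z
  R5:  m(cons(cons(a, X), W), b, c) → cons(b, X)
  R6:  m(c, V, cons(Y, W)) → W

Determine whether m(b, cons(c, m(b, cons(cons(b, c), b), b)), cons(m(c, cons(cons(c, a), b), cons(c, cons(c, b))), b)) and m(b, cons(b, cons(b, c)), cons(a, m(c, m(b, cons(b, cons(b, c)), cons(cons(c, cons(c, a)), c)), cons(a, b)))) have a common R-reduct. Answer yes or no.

Reduce t₁ = m(b, cons(c, m(b, cons(cons(b, c), b), b)), cons(m(c, cons(cons(c, a), b), cons(c, cons(c, b))), b)):
1. m(b, cons(c, m(b, cons(cons(b, c), b), b)), cons(m(c, cons(cons(c, a), b), cons(c, cons(c, b))), b))  →  m(b, cons(c, cons(b, c)), cons(m(c, cons(cons(c, a), b), cons(c, cons(c, b))), b))   [R4 at 2.2]
2. m(b, cons(c, cons(b, c)), cons(m(c, cons(cons(c, a), b), cons(c, cons(c, b))), b))  →  b   [R2 at ε]

Reduce t₂ = m(b, cons(b, cons(b, c)), cons(a, m(c, m(b, cons(b, cons(b, c)), cons(cons(c, cons(c, a)), c)), cons(a, b)))):
1. m(b, cons(b, cons(b, c)), cons(a, m(c, m(b, cons(b, cons(b, c)), cons(cons(c, cons(c, a)), c)), cons(a, b))))  →  m(c, m(b, cons(b, cons(b, c)), cons(cons(c, cons(c, a)), c)), cons(a, b))   [R2 at ε]
2. m(c, m(b, cons(b, cons(b, c)), cons(cons(c, cons(c, a)), c)), cons(a, b))  →  b   [R6 at ε]

yes — NF(t₁) = b, NF(t₂) = b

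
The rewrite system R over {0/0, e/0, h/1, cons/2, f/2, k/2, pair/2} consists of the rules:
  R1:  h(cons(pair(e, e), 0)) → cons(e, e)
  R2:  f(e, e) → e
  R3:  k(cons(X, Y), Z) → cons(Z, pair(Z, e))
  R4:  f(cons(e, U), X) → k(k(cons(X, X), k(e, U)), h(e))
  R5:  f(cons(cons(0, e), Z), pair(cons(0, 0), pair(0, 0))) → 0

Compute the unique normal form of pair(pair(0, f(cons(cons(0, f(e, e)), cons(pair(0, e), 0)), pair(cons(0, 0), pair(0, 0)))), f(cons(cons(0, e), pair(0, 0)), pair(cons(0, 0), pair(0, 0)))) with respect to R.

1. pair(pair(0, f(cons(cons(0, f(e, e)), cons(pair(0, e), 0)), pair(cons(0, 0), pair(0, 0)))), f(cons(cons(0, e), pair(0, 0)), pair(cons(0, 0), pair(0, 0))))  →  pair(pair(0, f(cons(cons(0, e), cons(pair(0, e), 0)), pair(cons(0, 0), pair(0, 0)))), f(cons(cons(0, e), pair(0, 0)), pair(cons(0, 0), pair(0, 0))))   [R2 at 1.2.1.1.2]
2. pair(pair(0, f(cons(cons(0, e), cons(pair(0, e), 0)), pair(cons(0, 0), pair(0, 0)))), f(cons(cons(0, e), pair(0, 0)), pair(cons(0, 0), pair(0, 0))))  →  pair(pair(0, 0), f(cons(cons(0, e), pair(0, 0)), pair(cons(0, 0), pair(0, 0))))   [R5 at 1.2]
3. pair(pair(0, 0), f(cons(cons(0, e), pair(0, 0)), pair(cons(0, 0), pair(0, 0))))  →  pair(pair(0, 0), 0)   [R5 at 2]

pair(pair(0, 0), 0)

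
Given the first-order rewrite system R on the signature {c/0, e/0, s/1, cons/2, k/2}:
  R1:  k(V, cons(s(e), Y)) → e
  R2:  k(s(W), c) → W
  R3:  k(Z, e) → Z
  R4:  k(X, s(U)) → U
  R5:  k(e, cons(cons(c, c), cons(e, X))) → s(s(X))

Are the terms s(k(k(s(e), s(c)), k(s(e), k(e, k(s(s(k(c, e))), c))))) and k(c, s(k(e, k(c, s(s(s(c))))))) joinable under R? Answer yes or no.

yes — NF(t₁) = s(c), NF(t₂) = s(c)

Reduce t₁ = s(k(k(s(e), s(c)), k(s(e), k(e, k(s(s(k(c, e))), c))))):
1. s(k(k(s(e), s(c)), k(s(e), k(e, k(s(s(k(c, e))), c)))))  →  s(k(c, k(s(e), k(e, k(s(s(k(c, e))), c)))))   [R4 at 1.1]
2. s(k(c, k(s(e), k(e, k(s(s(k(c, e))), c)))))  →  s(k(c, k(s(e), k(e, s(k(c, e))))))   [R2 at 1.2.2.2]
3. s(k(c, k(s(e), k(e, s(k(c, e))))))  →  s(k(c, k(s(e), k(c, e))))   [R4 at 1.2.2]
4. s(k(c, k(s(e), k(c, e))))  →  s(k(c, k(s(e), c)))   [R3 at 1.2.2]
5. s(k(c, k(s(e), c)))  →  s(k(c, e))   [R2 at 1.2]
6. s(k(c, e))  →  s(c)   [R3 at 1]

Reduce t₂ = k(c, s(k(e, k(c, s(s(s(c))))))):
1. k(c, s(k(e, k(c, s(s(s(c)))))))  →  k(e, k(c, s(s(s(c)))))   [R4 at ε]
2. k(e, k(c, s(s(s(c)))))  →  k(e, s(s(c)))   [R4 at 2]
3. k(e, s(s(c)))  →  s(c)   [R4 at ε]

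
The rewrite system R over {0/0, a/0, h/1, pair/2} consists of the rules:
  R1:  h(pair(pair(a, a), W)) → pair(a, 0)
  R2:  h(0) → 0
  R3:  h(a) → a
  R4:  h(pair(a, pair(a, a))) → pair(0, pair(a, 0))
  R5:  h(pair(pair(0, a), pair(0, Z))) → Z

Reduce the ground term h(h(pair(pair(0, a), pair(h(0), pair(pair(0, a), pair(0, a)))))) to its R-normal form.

a

1. h(h(pair(pair(0, a), pair(h(0), pair(pair(0, a), pair(0, a))))))  →  h(h(pair(pair(0, a), pair(0, pair(pair(0, a), pair(0, a))))))   [R2 at 1.1.2.1]
2. h(h(pair(pair(0, a), pair(0, pair(pair(0, a), pair(0, a))))))  →  h(pair(pair(0, a), pair(0, a)))   [R5 at 1]
3. h(pair(pair(0, a), pair(0, a)))  →  a   [R5 at ε]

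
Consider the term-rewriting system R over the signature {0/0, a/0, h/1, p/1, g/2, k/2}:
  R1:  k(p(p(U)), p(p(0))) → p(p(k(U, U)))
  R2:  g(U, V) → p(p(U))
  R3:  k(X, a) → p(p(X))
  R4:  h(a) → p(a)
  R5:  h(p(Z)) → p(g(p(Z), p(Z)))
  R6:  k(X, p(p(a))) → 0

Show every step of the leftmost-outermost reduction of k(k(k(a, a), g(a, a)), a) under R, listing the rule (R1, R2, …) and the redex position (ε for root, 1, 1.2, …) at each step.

p(p(0))

1. k(k(k(a, a), g(a, a)), a)  →  p(p(k(k(a, a), g(a, a))))   [R3 at ε]
2. p(p(k(k(a, a), g(a, a))))  →  p(p(k(p(p(a)), g(a, a))))   [R3 at 1.1.1]
3. p(p(k(p(p(a)), g(a, a))))  →  p(p(k(p(p(a)), p(p(a)))))   [R2 at 1.1.2]
4. p(p(k(p(p(a)), p(p(a)))))  →  p(p(0))   [R6 at 1.1]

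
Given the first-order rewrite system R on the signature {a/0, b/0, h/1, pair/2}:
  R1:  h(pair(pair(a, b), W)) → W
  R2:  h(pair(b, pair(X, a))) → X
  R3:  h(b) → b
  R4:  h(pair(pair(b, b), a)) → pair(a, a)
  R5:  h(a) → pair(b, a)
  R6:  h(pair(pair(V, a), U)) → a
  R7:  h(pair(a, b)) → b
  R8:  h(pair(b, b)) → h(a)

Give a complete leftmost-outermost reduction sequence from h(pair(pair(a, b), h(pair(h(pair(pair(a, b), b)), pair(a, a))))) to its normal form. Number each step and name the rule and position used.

1. h(pair(pair(a, b), h(pair(h(pair(pair(a, b), b)), pair(a, a)))))  →  h(pair(h(pair(pair(a, b), b)), pair(a, a)))   [R1 at ε]
2. h(pair(h(pair(pair(a, b), b)), pair(a, a)))  →  h(pair(b, pair(a, a)))   [R1 at 1.1]
3. h(pair(b, pair(a, a)))  →  a   [R2 at ε]

a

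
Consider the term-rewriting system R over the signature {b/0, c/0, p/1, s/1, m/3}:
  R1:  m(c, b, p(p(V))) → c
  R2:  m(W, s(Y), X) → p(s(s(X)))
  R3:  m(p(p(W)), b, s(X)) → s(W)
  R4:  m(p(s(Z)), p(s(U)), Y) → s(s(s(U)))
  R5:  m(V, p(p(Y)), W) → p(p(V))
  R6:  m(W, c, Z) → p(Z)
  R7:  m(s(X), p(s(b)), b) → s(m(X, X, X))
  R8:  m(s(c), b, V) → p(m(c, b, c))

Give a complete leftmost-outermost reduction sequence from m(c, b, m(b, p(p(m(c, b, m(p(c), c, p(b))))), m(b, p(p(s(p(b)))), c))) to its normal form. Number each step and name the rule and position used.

1. m(c, b, m(b, p(p(m(c, b, m(p(c), c, p(b))))), m(b, p(p(s(p(b)))), c)))  →  m(c, b, p(p(b)))   [R5 at 3]
2. m(c, b, p(p(b)))  →  c   [R1 at ε]

c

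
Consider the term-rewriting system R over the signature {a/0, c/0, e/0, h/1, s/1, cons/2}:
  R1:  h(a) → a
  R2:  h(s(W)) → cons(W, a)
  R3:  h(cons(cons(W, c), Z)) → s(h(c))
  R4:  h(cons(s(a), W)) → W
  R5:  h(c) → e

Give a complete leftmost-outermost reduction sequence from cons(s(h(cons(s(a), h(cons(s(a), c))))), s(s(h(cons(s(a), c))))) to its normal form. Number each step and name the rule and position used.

cons(s(c), s(s(c)))

1. cons(s(h(cons(s(a), h(cons(s(a), c))))), s(s(h(cons(s(a), c)))))  →  cons(s(h(cons(s(a), c))), s(s(h(cons(s(a), c)))))   [R4 at 1.1]
2. cons(s(h(cons(s(a), c))), s(s(h(cons(s(a), c)))))  →  cons(s(c), s(s(h(cons(s(a), c)))))   [R4 at 1.1]
3. cons(s(c), s(s(h(cons(s(a), c)))))  →  cons(s(c), s(s(c)))   [R4 at 2.1.1]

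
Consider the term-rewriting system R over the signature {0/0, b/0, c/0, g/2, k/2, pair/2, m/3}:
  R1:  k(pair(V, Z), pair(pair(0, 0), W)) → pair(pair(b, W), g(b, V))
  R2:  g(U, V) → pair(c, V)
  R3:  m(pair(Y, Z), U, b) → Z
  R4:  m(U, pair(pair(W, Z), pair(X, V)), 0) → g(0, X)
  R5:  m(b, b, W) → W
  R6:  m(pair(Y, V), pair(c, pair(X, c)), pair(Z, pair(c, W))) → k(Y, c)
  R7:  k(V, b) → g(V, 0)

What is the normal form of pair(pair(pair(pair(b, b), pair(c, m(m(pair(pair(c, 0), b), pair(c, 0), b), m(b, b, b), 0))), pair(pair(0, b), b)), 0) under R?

1. pair(pair(pair(pair(b, b), pair(c, m(m(pair(pair(c, 0), b), pair(c, 0), b), m(b, b, b), 0))), pair(pair(0, b), b)), 0)  →  pair(pair(pair(pair(b, b), pair(c, m(b, m(b, b, b), 0))), pair(pair(0, b), b)), 0)   [R3 at 1.1.2.2.1]
2. pair(pair(pair(pair(b, b), pair(c, m(b, m(b, b, b), 0))), pair(pair(0, b), b)), 0)  →  pair(pair(pair(pair(b, b), pair(c, m(b, b, 0))), pair(pair(0, b), b)), 0)   [R5 at 1.1.2.2.2]
3. pair(pair(pair(pair(b, b), pair(c, m(b, b, 0))), pair(pair(0, b), b)), 0)  →  pair(pair(pair(pair(b, b), pair(c, 0)), pair(pair(0, b), b)), 0)   [R5 at 1.1.2.2]

pair(pair(pair(pair(b, b), pair(c, 0)), pair(pair(0, b), b)), 0)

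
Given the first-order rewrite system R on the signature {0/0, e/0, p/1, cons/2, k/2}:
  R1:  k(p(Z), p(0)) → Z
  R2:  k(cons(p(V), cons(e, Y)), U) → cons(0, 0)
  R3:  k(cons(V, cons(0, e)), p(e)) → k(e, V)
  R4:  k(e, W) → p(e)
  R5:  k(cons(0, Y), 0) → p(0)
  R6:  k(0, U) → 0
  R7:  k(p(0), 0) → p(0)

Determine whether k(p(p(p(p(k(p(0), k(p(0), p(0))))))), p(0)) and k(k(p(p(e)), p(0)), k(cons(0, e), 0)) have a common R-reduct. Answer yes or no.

no — NF(t₁) = p(p(p(p(0)))), NF(t₂) = e

Reduce t₁ = k(p(p(p(p(k(p(0), k(p(0), p(0))))))), p(0)):
1. k(p(p(p(p(k(p(0), k(p(0), p(0))))))), p(0))  →  p(p(p(k(p(0), k(p(0), p(0))))))   [R1 at ε]
2. p(p(p(k(p(0), k(p(0), p(0))))))  →  p(p(p(k(p(0), 0))))   [R1 at 1.1.1.2]
3. p(p(p(k(p(0), 0))))  →  p(p(p(p(0))))   [R7 at 1.1.1]

Reduce t₂ = k(k(p(p(e)), p(0)), k(cons(0, e), 0)):
1. k(k(p(p(e)), p(0)), k(cons(0, e), 0))  →  k(p(e), k(cons(0, e), 0))   [R1 at 1]
2. k(p(e), k(cons(0, e), 0))  →  k(p(e), p(0))   [R5 at 2]
3. k(p(e), p(0))  →  e   [R1 at ε]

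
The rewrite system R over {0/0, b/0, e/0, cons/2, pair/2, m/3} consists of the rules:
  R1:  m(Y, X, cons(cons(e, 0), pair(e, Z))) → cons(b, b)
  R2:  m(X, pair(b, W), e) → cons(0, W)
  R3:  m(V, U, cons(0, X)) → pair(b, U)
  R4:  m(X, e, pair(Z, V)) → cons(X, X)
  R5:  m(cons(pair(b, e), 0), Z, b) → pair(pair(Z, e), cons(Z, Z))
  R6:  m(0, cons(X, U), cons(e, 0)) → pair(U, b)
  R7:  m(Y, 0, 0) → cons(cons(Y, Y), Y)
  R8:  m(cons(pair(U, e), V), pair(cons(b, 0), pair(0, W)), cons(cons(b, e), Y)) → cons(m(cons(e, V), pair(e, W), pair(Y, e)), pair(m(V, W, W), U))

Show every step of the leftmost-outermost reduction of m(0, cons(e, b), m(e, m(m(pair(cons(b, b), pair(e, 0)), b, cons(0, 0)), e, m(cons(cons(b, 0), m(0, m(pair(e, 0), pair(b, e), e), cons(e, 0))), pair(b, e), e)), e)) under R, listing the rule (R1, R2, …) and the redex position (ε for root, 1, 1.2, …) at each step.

1. m(0, cons(e, b), m(e, m(m(pair(cons(b, b), pair(e, 0)), b, cons(0, 0)), e, m(cons(cons(b, 0), m(0, m(pair(e, 0), pair(b, e), e), cons(e, 0))), pair(b, e), e)), e))  →  m(0, cons(e, b), m(e, m(pair(b, b), e, m(cons(cons(b, 0), m(0, m(pair(e, 0), pair(b, e), e), cons(e, 0))), pair(b, e), e)), e))   [R3 at 3.2.1]
2. m(0, cons(e, b), m(e, m(pair(b, b), e, m(cons(cons(b, 0), m(0, m(pair(e, 0), pair(b, e), e), cons(e, 0))), pair(b, e), e)), e))  →  m(0, cons(e, b), m(e, m(pair(b, b), e, cons(0, e)), e))   [R2 at 3.2.3]
3. m(0, cons(e, b), m(e, m(pair(b, b), e, cons(0, e)), e))  →  m(0, cons(e, b), m(e, pair(b, e), e))   [R3 at 3.2]
4. m(0, cons(e, b), m(e, pair(b, e), e))  →  m(0, cons(e, b), cons(0, e))   [R2 at 3]
5. m(0, cons(e, b), cons(0, e))  →  pair(b, cons(e, b))   [R3 at ε]

pair(b, cons(e, b))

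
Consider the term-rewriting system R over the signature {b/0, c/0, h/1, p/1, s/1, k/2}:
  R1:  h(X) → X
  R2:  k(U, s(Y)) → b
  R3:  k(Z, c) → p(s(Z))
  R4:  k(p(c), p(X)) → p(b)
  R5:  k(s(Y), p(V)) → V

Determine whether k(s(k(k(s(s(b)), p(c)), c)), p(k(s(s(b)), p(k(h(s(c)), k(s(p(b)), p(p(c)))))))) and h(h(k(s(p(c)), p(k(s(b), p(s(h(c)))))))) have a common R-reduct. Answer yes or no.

no — NF(t₁) = c, NF(t₂) = s(c)

Reduce t₁ = k(s(k(k(s(s(b)), p(c)), c)), p(k(s(s(b)), p(k(h(s(c)), k(s(p(b)), p(p(c)))))))):
1. k(s(k(k(s(s(b)), p(c)), c)), p(k(s(s(b)), p(k(h(s(c)), k(s(p(b)), p(p(c))))))))  →  k(s(s(b)), p(k(h(s(c)), k(s(p(b)), p(p(c))))))   [R5 at ε]
2. k(s(s(b)), p(k(h(s(c)), k(s(p(b)), p(p(c))))))  →  k(h(s(c)), k(s(p(b)), p(p(c))))   [R5 at ε]
3. k(h(s(c)), k(s(p(b)), p(p(c))))  →  k(s(c), k(s(p(b)), p(p(c))))   [R1 at 1]
4. k(s(c), k(s(p(b)), p(p(c))))  →  k(s(c), p(c))   [R5 at 2]
5. k(s(c), p(c))  →  c   [R5 at ε]

Reduce t₂ = h(h(k(s(p(c)), p(k(s(b), p(s(h(c)))))))):
1. h(h(k(s(p(c)), p(k(s(b), p(s(h(c))))))))  →  h(k(s(p(c)), p(k(s(b), p(s(h(c)))))))   [R1 at ε]
2. h(k(s(p(c)), p(k(s(b), p(s(h(c)))))))  →  k(s(p(c)), p(k(s(b), p(s(h(c))))))   [R1 at ε]
3. k(s(p(c)), p(k(s(b), p(s(h(c))))))  →  k(s(b), p(s(h(c))))   [R5 at ε]
4. k(s(b), p(s(h(c))))  →  s(h(c))   [R5 at ε]
5. s(h(c))  →  s(c)   [R1 at 1]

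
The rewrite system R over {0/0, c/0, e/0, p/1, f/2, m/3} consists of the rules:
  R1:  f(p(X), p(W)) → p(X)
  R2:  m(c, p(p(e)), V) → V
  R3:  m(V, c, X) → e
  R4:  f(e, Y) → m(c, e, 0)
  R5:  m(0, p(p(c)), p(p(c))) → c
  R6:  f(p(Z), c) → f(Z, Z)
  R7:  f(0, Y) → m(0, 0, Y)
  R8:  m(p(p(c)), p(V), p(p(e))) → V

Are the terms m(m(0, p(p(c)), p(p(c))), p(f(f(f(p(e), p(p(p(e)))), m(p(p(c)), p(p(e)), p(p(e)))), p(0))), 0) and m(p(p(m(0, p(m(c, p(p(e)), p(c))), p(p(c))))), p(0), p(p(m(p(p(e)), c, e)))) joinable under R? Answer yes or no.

yes — NF(t₁) = 0, NF(t₂) = 0

Reduce t₁ = m(m(0, p(p(c)), p(p(c))), p(f(f(f(p(e), p(p(p(e)))), m(p(p(c)), p(p(e)), p(p(e)))), p(0))), 0):
1. m(m(0, p(p(c)), p(p(c))), p(f(f(f(p(e), p(p(p(e)))), m(p(p(c)), p(p(e)), p(p(e)))), p(0))), 0)  →  m(c, p(f(f(f(p(e), p(p(p(e)))), m(p(p(c)), p(p(e)), p(p(e)))), p(0))), 0)   [R5 at 1]
2. m(c, p(f(f(f(p(e), p(p(p(e)))), m(p(p(c)), p(p(e)), p(p(e)))), p(0))), 0)  →  m(c, p(f(f(p(e), m(p(p(c)), p(p(e)), p(p(e)))), p(0))), 0)   [R1 at 2.1.1.1]
3. m(c, p(f(f(p(e), m(p(p(c)), p(p(e)), p(p(e)))), p(0))), 0)  →  m(c, p(f(f(p(e), p(e)), p(0))), 0)   [R8 at 2.1.1.2]
4. m(c, p(f(f(p(e), p(e)), p(0))), 0)  →  m(c, p(f(p(e), p(0))), 0)   [R1 at 2.1.1]
5. m(c, p(f(p(e), p(0))), 0)  →  m(c, p(p(e)), 0)   [R1 at 2.1]
6. m(c, p(p(e)), 0)  →  0   [R2 at ε]

Reduce t₂ = m(p(p(m(0, p(m(c, p(p(e)), p(c))), p(p(c))))), p(0), p(p(m(p(p(e)), c, e)))):
1. m(p(p(m(0, p(m(c, p(p(e)), p(c))), p(p(c))))), p(0), p(p(m(p(p(e)), c, e))))  →  m(p(p(m(0, p(p(c)), p(p(c))))), p(0), p(p(m(p(p(e)), c, e))))   [R2 at 1.1.1.2.1]
2. m(p(p(m(0, p(p(c)), p(p(c))))), p(0), p(p(m(p(p(e)), c, e))))  →  m(p(p(c)), p(0), p(p(m(p(p(e)), c, e))))   [R5 at 1.1.1]
3. m(p(p(c)), p(0), p(p(m(p(p(e)), c, e))))  →  m(p(p(c)), p(0), p(p(e)))   [R3 at 3.1.1]
4. m(p(p(c)), p(0), p(p(e)))  →  0   [R8 at ε]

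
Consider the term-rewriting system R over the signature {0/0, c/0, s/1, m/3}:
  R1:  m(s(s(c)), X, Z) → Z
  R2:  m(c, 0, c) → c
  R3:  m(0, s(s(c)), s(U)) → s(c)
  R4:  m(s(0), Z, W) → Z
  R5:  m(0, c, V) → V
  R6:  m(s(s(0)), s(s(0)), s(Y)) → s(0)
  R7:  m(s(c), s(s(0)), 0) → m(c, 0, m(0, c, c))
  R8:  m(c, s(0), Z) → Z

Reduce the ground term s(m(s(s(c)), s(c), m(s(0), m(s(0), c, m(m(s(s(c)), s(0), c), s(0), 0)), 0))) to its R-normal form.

s(c)

1. s(m(s(s(c)), s(c), m(s(0), m(s(0), c, m(m(s(s(c)), s(0), c), s(0), 0)), 0)))  →  s(m(s(0), m(s(0), c, m(m(s(s(c)), s(0), c), s(0), 0)), 0))   [R1 at 1]
2. s(m(s(0), m(s(0), c, m(m(s(s(c)), s(0), c), s(0), 0)), 0))  →  s(m(s(0), c, m(m(s(s(c)), s(0), c), s(0), 0)))   [R4 at 1]
3. s(m(s(0), c, m(m(s(s(c)), s(0), c), s(0), 0)))  →  s(c)   [R4 at 1]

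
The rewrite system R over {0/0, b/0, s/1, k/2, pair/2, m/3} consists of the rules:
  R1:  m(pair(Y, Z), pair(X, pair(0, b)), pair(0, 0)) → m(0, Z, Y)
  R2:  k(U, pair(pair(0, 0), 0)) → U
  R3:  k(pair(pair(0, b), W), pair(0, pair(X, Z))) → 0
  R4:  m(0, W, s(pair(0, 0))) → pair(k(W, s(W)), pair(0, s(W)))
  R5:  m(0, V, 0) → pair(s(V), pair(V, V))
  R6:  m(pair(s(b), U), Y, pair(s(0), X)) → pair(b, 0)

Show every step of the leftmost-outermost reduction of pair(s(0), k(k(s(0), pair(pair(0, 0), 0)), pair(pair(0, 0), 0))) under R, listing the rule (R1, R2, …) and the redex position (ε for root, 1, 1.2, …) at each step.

1. pair(s(0), k(k(s(0), pair(pair(0, 0), 0)), pair(pair(0, 0), 0)))  →  pair(s(0), k(s(0), pair(pair(0, 0), 0)))   [R2 at 2]
2. pair(s(0), k(s(0), pair(pair(0, 0), 0)))  →  pair(s(0), s(0))   [R2 at 2]

pair(s(0), s(0))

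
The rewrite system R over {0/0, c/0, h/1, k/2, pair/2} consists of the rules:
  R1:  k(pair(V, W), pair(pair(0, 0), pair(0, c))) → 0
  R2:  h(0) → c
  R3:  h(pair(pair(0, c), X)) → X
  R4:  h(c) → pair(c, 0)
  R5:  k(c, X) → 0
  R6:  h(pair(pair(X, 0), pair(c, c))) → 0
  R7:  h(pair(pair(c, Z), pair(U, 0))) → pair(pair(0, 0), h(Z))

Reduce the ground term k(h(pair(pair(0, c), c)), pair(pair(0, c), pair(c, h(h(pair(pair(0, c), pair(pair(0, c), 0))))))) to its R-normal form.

1. k(h(pair(pair(0, c), c)), pair(pair(0, c), pair(c, h(h(pair(pair(0, c), pair(pair(0, c), 0)))))))  →  k(c, pair(pair(0, c), pair(c, h(h(pair(pair(0, c), pair(pair(0, c), 0)))))))   [R3 at 1]
2. k(c, pair(pair(0, c), pair(c, h(h(pair(pair(0, c), pair(pair(0, c), 0)))))))  →  0   [R5 at ε]

0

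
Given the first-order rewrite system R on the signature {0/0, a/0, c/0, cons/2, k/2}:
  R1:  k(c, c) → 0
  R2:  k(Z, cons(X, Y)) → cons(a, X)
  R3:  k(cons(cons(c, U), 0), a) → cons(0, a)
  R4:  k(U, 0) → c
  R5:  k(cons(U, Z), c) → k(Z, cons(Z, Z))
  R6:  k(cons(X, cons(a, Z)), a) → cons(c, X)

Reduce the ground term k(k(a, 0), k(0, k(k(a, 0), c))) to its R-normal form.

0

1. k(k(a, 0), k(0, k(k(a, 0), c)))  →  k(c, k(0, k(k(a, 0), c)))   [R4 at 1]
2. k(c, k(0, k(k(a, 0), c)))  →  k(c, k(0, k(c, c)))   [R4 at 2.2.1]
3. k(c, k(0, k(c, c)))  →  k(c, k(0, 0))   [R1 at 2.2]
4. k(c, k(0, 0))  →  k(c, c)   [R4 at 2]
5. k(c, c)  →  0   [R1 at ε]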